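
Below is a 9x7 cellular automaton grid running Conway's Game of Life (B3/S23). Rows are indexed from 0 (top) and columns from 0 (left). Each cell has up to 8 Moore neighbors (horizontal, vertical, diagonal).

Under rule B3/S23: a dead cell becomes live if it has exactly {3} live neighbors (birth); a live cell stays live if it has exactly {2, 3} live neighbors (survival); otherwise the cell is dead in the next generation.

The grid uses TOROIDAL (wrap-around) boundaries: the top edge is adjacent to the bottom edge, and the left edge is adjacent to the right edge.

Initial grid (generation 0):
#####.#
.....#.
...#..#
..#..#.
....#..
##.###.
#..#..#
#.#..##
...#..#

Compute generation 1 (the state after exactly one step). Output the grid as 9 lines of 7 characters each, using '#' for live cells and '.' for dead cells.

Answer: #####.#
.#...#.
....###
...###.
.##...#
####.#.
...#...
.#####.
.......

Derivation:
Simulating step by step:
Generation 0 (given above): 26 live cells
Generation 1: 28 live cells
(generation 1 grid is the final answer)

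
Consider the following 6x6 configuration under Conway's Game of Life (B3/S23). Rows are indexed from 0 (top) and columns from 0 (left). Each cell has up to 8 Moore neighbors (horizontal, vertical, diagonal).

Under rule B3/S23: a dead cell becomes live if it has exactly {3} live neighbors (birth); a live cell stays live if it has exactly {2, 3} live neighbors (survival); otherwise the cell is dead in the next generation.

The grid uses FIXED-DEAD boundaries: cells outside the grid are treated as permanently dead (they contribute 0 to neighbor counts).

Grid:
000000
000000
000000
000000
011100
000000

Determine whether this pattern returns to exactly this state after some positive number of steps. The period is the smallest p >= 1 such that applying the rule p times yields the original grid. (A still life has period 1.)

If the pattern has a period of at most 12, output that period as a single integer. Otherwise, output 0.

Simulating and comparing each generation to the original:
Gen 0 (original, given above): 3 live cells
Gen 1: 3 live cells, differs from original
Gen 2: 3 live cells, MATCHES original -> period = 2

Answer: 2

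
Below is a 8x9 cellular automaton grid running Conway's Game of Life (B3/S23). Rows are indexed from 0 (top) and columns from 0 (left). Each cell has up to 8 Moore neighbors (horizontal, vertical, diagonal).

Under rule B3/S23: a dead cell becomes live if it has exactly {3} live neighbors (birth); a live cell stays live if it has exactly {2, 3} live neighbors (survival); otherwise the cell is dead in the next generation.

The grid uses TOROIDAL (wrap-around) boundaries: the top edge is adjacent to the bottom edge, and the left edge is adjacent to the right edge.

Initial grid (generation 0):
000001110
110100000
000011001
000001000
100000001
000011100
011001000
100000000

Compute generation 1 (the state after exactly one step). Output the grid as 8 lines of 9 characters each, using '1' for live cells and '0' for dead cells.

Simulating step by step:
Generation 0 (given above): 19 live cells
Generation 1: 27 live cells
(generation 1 grid is the final answer)

Answer: 110000101
100000011
100011000
100011001
000010100
110011100
010011100
010001000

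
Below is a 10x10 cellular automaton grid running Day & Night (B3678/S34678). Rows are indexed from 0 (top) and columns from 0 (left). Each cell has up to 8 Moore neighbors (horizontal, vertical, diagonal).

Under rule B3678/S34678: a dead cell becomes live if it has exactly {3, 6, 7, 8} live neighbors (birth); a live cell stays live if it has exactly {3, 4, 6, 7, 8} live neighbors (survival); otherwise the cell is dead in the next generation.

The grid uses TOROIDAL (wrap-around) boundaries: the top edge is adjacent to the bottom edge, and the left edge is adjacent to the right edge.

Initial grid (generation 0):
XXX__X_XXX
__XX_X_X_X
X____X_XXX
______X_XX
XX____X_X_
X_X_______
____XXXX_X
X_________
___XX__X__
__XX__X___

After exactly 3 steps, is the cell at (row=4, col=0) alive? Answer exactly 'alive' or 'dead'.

Answer: alive

Derivation:
Simulating step by step:
Generation 0 (given above): 38 live cells
Generation 1: 37 live cells
XX_____XXX
X_X___XXXX
X___X__XX_
_X___XXX_X
XX________
X_______X_
XX________
___X___XX_
__XX______
X_XX_XX__X
Generation 2: 40 live cells
X__X_X__XX
______XXXX
X_____XXXX
_X____XX_X
XX____XXX_
X_________
_______XX_
_X________
_XXX__XXXX
X_XXX__X_X
Generation 3: 41 live cells
XXXX____XX
_____XXXXX
X____X_XX_
XX___X_XX_
XX____XXX_
_X____X___
__________
X_____X__X
_X_XX__XXX
____XX_XXX

Cell (4,0) at generation 3: 1 -> alive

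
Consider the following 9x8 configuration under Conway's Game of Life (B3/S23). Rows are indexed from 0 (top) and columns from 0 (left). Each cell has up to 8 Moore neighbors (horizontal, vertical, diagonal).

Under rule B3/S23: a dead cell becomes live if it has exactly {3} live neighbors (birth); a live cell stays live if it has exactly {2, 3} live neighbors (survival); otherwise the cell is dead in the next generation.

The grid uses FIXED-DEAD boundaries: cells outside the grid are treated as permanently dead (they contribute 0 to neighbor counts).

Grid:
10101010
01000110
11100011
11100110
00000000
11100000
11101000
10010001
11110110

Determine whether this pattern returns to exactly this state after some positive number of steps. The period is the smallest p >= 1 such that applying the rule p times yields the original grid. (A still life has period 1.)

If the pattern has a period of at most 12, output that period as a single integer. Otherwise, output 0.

Answer: 0

Derivation:
Simulating and comparing each generation to the original:
Gen 0 (original, given above): 33 live cells
Gen 1: 20 live cells, differs from original
Gen 2: 17 live cells, differs from original
Gen 3: 14 live cells, differs from original
Gen 4: 17 live cells, differs from original
Gen 5: 5 live cells, differs from original
Gen 6: 2 live cells, differs from original
Gen 7: 0 live cells, differs from original
Gen 8: 0 live cells, differs from original
Gen 9: 0 live cells, differs from original
Gen 10: 0 live cells, differs from original
Gen 11: 0 live cells, differs from original
Gen 12: 0 live cells, differs from original
No period found within 12 steps.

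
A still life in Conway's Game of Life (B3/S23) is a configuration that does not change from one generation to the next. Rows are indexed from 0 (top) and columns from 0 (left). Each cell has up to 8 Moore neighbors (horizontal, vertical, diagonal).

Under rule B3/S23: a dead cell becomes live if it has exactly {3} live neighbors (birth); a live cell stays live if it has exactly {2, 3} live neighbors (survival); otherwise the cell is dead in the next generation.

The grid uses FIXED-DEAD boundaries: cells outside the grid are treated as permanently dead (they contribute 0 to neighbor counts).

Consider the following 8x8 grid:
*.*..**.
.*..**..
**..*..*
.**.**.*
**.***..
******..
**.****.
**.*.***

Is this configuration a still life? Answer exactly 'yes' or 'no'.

Answer: no

Derivation:
Compute generation 1 and compare to generation 0 (given above):
Generation 1:
.*..***.
..***...
*.......
........
........
........
.......*
**.*...*
Cell (0,0) differs: gen0=1 vs gen1=0 -> NOT a still life.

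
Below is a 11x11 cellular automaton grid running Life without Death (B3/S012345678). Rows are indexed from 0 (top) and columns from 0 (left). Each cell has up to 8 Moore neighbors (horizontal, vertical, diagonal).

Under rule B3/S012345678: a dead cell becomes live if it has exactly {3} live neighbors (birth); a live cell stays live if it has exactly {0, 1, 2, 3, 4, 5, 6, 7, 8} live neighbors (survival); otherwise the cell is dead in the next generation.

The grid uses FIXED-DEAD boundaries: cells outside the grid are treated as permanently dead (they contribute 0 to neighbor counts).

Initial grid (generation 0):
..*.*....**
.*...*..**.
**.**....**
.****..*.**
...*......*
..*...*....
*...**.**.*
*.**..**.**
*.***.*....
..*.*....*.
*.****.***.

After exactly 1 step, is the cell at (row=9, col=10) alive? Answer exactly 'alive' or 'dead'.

Answer: dead

Derivation:
Simulating step by step:
Generation 0 (given above): 54 live cells
Generation 1: 75 live cells
..*.*...***
**...*..**.
**.***...**
*****..****
.*.**....**
..******.*.
*.*.**.**.*
*.**..**.**
*.***.*****
..*.*.**.*.
******.***.

Cell (9,10) at generation 1: 0 -> dead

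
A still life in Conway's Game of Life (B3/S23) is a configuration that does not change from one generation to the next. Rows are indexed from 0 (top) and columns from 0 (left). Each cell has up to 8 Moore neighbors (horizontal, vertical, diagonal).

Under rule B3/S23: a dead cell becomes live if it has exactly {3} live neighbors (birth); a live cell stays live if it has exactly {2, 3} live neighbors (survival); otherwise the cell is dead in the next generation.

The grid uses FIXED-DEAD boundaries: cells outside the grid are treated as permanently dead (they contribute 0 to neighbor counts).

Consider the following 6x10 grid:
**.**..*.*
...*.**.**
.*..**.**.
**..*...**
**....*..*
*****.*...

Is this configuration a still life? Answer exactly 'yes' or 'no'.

Answer: no

Derivation:
Compute generation 1 and compare to generation 0 (given above):
Generation 1:
..******.*
**.*.....*
****......
..*.*.*..*
....*..***
*.**.*....
Cell (0,0) differs: gen0=1 vs gen1=0 -> NOT a still life.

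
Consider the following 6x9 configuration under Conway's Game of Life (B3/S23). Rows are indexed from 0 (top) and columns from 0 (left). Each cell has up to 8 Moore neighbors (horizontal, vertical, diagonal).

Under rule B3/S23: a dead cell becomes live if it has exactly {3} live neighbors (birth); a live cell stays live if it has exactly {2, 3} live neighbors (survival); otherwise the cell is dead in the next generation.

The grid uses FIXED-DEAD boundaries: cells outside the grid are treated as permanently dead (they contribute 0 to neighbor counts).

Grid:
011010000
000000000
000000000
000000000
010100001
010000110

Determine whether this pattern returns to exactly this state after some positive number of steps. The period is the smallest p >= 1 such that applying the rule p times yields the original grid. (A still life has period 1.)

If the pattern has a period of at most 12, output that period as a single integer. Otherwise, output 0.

Simulating and comparing each generation to the original:
Gen 0 (original, given above): 9 live cells
Gen 1: 4 live cells, differs from original
Gen 2: 0 live cells, differs from original
Gen 3: 0 live cells, differs from original
Gen 4: 0 live cells, differs from original
Gen 5: 0 live cells, differs from original
Gen 6: 0 live cells, differs from original
Gen 7: 0 live cells, differs from original
Gen 8: 0 live cells, differs from original
Gen 9: 0 live cells, differs from original
Gen 10: 0 live cells, differs from original
Gen 11: 0 live cells, differs from original
Gen 12: 0 live cells, differs from original
No period found within 12 steps.

Answer: 0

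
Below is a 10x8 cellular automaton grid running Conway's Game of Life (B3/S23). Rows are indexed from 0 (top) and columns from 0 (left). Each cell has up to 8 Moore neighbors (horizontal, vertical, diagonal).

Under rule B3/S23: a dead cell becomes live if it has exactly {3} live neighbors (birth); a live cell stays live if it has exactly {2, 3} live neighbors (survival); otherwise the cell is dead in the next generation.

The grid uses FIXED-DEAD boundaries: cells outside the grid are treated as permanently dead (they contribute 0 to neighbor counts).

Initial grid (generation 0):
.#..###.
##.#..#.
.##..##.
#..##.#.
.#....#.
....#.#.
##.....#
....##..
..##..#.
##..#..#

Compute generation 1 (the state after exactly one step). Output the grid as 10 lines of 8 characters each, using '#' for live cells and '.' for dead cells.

Simulating step by step:
Generation 0 (given above): 32 live cells
Generation 1: 40 live cells
(generation 1 grid is the final answer)

Answer: ###.###.
#..#...#
......##
#..##.##
...##.##
##...###
....#.#.
.######.
.###..#.
.###....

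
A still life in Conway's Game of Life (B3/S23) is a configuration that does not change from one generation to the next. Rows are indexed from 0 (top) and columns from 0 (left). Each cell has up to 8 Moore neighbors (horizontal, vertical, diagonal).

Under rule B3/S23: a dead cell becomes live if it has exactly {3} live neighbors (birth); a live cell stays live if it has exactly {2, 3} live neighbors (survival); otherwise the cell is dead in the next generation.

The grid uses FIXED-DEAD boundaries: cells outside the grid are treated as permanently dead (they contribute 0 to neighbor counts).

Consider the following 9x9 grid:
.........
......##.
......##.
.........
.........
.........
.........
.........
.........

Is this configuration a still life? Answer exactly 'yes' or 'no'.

Compute generation 1 and compare to generation 0 (given above):
Generation 1:
.........
......##.
......##.
.........
.........
.........
.........
.........
.........
The grids are IDENTICAL -> still life.

Answer: yes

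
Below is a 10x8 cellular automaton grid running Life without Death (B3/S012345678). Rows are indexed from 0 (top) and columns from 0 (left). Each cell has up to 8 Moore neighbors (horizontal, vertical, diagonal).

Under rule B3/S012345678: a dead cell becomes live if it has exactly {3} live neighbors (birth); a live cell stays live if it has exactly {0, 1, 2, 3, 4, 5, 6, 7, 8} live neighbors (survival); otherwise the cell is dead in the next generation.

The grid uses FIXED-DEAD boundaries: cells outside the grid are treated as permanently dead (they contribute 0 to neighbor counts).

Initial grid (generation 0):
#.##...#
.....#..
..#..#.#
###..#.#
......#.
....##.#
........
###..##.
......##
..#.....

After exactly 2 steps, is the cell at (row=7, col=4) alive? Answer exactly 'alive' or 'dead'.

Answer: alive

Derivation:
Simulating step by step:
Generation 0 (given above): 25 live cells
Generation 1: 39 live cells
#.##...#
.#####..
..#.##.#
###..#.#
.#..#.##
....####
.#..#...
###..###
..#..###
..#.....
Generation 2: 51 live cells
#.##...#
.#####..
#.#.##.#
###..#.#
#####.##
...#####
#####...
########
..##.###
..#...#.

Cell (7,4) at generation 2: 1 -> alive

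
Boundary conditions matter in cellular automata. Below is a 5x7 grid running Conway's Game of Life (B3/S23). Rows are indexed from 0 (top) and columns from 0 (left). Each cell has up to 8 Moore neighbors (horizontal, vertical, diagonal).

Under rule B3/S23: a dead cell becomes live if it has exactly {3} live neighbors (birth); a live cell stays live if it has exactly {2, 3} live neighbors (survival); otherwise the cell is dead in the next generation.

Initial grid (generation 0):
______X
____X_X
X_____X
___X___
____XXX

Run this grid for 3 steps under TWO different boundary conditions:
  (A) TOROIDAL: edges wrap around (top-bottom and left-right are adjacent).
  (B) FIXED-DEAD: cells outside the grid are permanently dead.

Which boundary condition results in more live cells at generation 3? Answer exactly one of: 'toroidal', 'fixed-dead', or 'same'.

Under TOROIDAL boundary, generation 3:
___XX__
______X
______X
___XXXX
___XXX_
Population = 11

Under FIXED-DEAD boundary, generation 3:
_______
_____XX
____X__
____X_X
____XX_
Population = 7

Comparison: toroidal=11, fixed-dead=7 -> toroidal

Answer: toroidal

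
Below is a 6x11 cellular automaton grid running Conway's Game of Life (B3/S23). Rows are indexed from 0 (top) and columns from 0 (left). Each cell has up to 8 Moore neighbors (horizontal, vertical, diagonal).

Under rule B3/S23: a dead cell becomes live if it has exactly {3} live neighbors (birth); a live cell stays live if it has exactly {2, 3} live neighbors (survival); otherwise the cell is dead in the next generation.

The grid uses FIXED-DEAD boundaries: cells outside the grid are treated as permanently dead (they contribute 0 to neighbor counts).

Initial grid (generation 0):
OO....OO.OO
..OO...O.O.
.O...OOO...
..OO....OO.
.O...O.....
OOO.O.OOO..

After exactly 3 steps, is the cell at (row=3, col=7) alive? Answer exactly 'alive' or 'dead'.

Simulating step by step:
Generation 0 (given above): 27 live cells
Generation 1: 33 live cells
.OO...OO.OO
O.O..O...OO
.O..O.OO.O.
.OO.OO.OO..
O...OOO..O.
OOO..OOO...
Generation 2: 24 live cells
.OO...O.OOO
O.OO.O.....
O...O..O.OO
OOO......O.
O..........
OO..O..O...
Generation 3: 23 live cells
.OOO.....O.
O.OOOOOO...
O...O...OOO
O.......OOO
..O........
OO.........

Cell (3,7) at generation 3: 0 -> dead

Answer: dead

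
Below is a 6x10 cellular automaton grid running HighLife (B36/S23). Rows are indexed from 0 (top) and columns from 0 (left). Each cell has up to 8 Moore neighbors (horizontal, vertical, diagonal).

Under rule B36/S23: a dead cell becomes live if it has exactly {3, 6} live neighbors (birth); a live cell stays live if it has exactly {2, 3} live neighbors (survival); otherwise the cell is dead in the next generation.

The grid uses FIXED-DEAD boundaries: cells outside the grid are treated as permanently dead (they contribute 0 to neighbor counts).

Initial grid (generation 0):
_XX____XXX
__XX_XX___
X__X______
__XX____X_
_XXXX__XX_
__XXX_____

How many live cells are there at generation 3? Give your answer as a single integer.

Simulating step by step:
Generation 0 (given above): 23 live cells
Generation 1: 19 live cells
_XXX__XXX_
___XX_XXX_
_X________
_______XX_
_X_____XX_
_X__X_____
Generation 2: 17 live cells
__XXXXX_X_
_X_XXXX_X_
______X___
_______XX_
_______XX_
__________
Generation 3: 9 live cells
__X___X___
__________
____X_X_X_
______X_X_
_______XX_
__________
Population at generation 3: 9

Answer: 9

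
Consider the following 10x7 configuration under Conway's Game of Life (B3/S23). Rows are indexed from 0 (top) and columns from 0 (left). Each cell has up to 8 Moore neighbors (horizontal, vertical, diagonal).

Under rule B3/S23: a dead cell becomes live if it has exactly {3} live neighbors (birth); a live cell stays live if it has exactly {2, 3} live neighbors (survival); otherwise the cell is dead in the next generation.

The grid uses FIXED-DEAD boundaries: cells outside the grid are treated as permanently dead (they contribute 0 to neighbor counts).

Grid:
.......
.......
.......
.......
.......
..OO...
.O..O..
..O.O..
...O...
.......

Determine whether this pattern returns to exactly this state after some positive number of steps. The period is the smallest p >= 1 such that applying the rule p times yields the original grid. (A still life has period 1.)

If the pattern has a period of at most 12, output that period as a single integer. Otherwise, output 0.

Answer: 1

Derivation:
Simulating and comparing each generation to the original:
Gen 0 (original, given above): 7 live cells
Gen 1: 7 live cells, MATCHES original -> period = 1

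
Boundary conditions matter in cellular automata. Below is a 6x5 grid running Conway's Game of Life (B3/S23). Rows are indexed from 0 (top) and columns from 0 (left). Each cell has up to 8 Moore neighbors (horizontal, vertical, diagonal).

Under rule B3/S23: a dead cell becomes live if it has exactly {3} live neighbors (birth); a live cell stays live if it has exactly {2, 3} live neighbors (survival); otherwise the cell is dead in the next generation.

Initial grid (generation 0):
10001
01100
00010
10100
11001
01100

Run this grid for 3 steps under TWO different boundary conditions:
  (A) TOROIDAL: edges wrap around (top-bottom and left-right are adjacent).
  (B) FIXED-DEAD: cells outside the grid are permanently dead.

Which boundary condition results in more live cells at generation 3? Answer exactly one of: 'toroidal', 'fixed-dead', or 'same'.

Under TOROIDAL boundary, generation 3:
10000
11000
01000
00000
01100
01000
Population = 7

Under FIXED-DEAD boundary, generation 3:
00100
00100
01001
01101
10001
11100
Population = 12

Comparison: toroidal=7, fixed-dead=12 -> fixed-dead

Answer: fixed-dead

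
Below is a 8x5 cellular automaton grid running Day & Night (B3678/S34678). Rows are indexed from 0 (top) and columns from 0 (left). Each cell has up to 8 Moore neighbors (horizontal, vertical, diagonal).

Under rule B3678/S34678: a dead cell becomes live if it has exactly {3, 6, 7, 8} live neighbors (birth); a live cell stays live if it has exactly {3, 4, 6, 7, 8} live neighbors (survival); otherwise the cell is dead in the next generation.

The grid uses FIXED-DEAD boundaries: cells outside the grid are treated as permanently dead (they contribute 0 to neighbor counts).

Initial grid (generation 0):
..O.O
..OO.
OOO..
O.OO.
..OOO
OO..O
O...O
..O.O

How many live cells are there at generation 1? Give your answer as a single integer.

Simulating step by step:
Generation 0 (given above): 20 live cells
Generation 1: 11 live cells
.....
..OO.
.....
.O..O
O.O.O
.OO.O
.....
...O.
Population at generation 1: 11

Answer: 11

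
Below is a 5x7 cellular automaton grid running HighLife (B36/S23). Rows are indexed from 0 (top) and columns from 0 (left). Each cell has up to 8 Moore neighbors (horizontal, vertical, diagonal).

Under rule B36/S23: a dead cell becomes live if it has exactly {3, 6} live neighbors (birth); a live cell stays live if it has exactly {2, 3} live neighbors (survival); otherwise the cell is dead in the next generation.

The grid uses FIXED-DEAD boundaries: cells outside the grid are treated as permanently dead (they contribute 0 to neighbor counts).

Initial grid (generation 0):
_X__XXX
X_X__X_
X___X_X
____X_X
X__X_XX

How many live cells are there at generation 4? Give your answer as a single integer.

Simulating step by step:
Generation 0 (given above): 16 live cells
Generation 1: 17 live cells
_X__XXX
X__X___
_X_XX_X
___XXXX
____XXX
Generation 2: 10 live cells
____XX_
XX_X__X
______X
__X____
___X__X
Generation 3: 6 live cells
____XX_
____X_X
_XX____
_______
_______
Generation 4: 4 live cells
____XX_
___XX__
_______
_______
_______
Population at generation 4: 4

Answer: 4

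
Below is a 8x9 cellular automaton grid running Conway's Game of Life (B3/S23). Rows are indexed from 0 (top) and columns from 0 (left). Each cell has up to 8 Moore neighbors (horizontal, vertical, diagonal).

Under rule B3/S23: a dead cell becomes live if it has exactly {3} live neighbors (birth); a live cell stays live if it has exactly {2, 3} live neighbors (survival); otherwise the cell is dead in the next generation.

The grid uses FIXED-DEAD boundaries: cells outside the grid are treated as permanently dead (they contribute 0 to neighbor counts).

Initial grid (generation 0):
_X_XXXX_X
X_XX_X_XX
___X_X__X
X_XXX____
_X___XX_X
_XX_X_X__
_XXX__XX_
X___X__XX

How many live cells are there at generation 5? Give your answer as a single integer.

Simulating step by step:
Generation 0 (given above): 36 live cells
Generation 1: 31 live cells
_X_X_XX_X
_X______X
_____XXXX
_XXX__XX_
X_____XX_
X___X____
X___X_X_X
_XXX__XXX
Generation 2: 30 live cells
__X____X_
__X_X___X
_X___X__X
_XX______
X_XX_XXX_
XX____X__
X_X_X_X_X
_XXX_XX_X
Generation 3: 29 live cells
___X_____
_XXX___XX
_X_X_____
X__XXX_X_
X__X_XXX_
X___X____
X___X_X__
_XXXXXX__
Generation 4: 31 live cells
___X_____
_X_XX____
XX____XXX
XX_X_X_X_
XX_X___X_
XX_XX__X_
X_X___X__
_XXXX_X__
Generation 5: 28 live cells
__XXX____
XX_XX__X_
___X_XXXX
____X____
___X___XX
___XX_XX_
X_____XX_
_XXX_X___
Population at generation 5: 28

Answer: 28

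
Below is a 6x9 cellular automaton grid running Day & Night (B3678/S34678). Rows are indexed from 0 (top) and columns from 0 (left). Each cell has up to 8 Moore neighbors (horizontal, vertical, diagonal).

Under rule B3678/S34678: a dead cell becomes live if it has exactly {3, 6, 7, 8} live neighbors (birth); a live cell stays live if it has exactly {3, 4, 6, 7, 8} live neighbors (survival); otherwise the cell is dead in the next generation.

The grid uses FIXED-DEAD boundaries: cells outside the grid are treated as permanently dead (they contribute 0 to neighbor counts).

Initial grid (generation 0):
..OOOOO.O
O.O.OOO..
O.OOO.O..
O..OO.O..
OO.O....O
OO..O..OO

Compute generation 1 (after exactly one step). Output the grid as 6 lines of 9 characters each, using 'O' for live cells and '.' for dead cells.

Answer: .O.OO.OO.
..OOOOO..
..OO.OOO.
O...O..O.
OO.O.O...
OOO......

Derivation:
Simulating step by step:
Generation 0 (given above): 29 live cells
Generation 1: 25 live cells
(generation 1 grid is the final answer)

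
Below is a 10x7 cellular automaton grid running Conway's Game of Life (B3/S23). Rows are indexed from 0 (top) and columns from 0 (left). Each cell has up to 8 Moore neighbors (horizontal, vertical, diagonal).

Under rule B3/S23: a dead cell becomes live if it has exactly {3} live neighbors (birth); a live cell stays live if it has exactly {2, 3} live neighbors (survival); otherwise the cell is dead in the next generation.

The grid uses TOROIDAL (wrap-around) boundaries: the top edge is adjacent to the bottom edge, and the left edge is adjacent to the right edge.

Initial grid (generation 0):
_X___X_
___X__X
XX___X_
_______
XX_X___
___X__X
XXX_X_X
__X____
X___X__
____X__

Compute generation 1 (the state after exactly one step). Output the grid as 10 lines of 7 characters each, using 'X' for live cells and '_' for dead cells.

Answer: ____XX_
_XX_XXX
X_____X
__X___X
X_X____
___XXXX
XXX__XX
__X__XX
___X___
____XX_

Derivation:
Simulating step by step:
Generation 0 (given above): 21 live cells
Generation 1: 28 live cells
(generation 1 grid is the final answer)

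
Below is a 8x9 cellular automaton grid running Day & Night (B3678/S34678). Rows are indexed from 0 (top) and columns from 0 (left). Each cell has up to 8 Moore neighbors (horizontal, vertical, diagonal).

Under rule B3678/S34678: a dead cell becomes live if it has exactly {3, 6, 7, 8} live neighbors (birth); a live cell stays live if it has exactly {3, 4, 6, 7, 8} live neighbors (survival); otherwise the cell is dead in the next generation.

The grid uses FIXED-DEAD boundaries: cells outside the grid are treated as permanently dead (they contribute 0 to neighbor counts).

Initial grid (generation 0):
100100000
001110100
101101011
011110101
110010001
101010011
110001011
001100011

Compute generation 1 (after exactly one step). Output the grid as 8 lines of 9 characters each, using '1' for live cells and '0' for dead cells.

Answer: 001110000
001011010
001111010
000010001
100110001
110101111
010010000
010000111

Derivation:
Simulating step by step:
Generation 0 (given above): 36 live cells
Generation 1: 31 live cells
(generation 1 grid is the final answer)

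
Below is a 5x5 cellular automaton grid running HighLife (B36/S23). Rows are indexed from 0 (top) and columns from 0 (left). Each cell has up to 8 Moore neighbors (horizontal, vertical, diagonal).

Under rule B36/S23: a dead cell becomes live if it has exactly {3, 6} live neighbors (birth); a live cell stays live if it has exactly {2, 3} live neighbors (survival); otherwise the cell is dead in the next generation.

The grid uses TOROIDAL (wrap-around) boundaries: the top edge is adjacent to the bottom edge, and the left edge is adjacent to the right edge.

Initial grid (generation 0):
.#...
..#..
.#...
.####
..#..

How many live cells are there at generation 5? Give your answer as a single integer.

Simulating step by step:
Generation 0 (given above): 8 live cells
Generation 1: 10 live cells
.##..
.##..
##...
##.#.
#....
Generation 2: 6 live cells
#.#..
.....
....#
..#..
#...#
Generation 3: 9 live cells
##..#
.....
.....
#..##
#..##
Generation 4: 7 live cells
.#.#.
#....
....#
#..#.
..#..
Generation 5: 12 live cells
.##..
#...#
#...#
...##
.####
Population at generation 5: 12

Answer: 12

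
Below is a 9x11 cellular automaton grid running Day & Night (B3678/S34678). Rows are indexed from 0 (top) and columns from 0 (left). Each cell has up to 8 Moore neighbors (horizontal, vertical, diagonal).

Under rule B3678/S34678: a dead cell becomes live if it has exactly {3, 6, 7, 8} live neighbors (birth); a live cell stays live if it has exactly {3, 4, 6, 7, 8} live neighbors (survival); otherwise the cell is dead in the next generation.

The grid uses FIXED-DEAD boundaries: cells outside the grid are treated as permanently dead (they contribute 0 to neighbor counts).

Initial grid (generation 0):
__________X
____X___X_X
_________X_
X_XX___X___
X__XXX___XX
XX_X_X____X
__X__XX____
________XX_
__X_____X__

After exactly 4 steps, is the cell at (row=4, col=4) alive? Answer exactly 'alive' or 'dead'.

Answer: dead

Derivation:
Simulating step by step:
Generation 0 (given above): 27 live cells
Generation 1: 21 live cells
_________X_
___________
___X____X__
_X_X____XXX
X__X__X____
_X_XXX___X_
_X__X____X_
_______X___
_________X_
Generation 2: 19 live cells
___________
___________
__X________
____X__X_X_
_X_X_X__X_X
X__XXX_____
__XXXX__X__
________X__
___________
Generation 3: 18 live cells
___________
___________
___________
__XX____X__
__XXXXX__X_
_X__XXX__X_
___X_X_____
___XX______
___________
Generation 4: 17 live cells
___________
___________
___________
__XX_X_____
_XX___XXX__
____XXX____
__XXXXX____
____X______
___________

Cell (4,4) at generation 4: 0 -> dead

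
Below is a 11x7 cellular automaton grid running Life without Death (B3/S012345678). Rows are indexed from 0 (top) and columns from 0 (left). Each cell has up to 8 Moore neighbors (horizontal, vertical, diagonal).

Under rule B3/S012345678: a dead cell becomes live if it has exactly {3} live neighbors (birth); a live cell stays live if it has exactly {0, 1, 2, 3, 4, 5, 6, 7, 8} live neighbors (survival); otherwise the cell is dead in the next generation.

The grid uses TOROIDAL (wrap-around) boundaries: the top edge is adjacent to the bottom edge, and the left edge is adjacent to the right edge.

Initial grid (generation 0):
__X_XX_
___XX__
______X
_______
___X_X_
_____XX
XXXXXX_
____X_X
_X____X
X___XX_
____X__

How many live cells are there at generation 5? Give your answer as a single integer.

Answer: 53

Derivation:
Simulating step by step:
Generation 0 (given above): 24 live cells
Generation 1: 31 live cells
__X_XX_
___XX__
______X
_______
___XXXX
XX___XX
XXXXXX_
____X_X
_X__X_X
X___XXX
____X_X
Generation 2: 36 live cells
__X_XX_
___XX__
______X
____X_X
___XXXX
XX___XX
XXXXXX_
____X_X
_X_XX_X
X__XXXX
X___X_X
Generation 3: 45 live cells
__X_XXX
___XX__
___XX_X
X__XX_X
___XXXX
XX___XX
XXXXXX_
____X_X
_XXXX_X
XXXXXXX
XX__X_X
Generation 4: 53 live cells
_XX_XXX
__XXX_X
X_XXX_X
X_XXX_X
_XXXXXX
XX___XX
XXXXXX_
____X_X
_XXXX_X
XXXXXXX
XX__X_X
Generation 5: 53 live cells
_XX_XXX
__XXX_X
X_XXX_X
X_XXX_X
_XXXXXX
XX___XX
XXXXXX_
____X_X
_XXXX_X
XXXXXXX
XX__X_X
Population at generation 5: 53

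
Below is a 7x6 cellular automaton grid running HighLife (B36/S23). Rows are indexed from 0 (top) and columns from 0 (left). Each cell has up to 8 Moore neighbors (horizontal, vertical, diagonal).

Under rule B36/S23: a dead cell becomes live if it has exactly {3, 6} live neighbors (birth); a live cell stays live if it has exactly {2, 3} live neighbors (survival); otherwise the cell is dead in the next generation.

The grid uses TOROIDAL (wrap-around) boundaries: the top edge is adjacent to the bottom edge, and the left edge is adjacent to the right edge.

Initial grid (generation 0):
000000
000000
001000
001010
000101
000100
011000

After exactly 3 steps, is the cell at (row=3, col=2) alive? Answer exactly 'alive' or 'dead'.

Simulating step by step:
Generation 0 (given above): 8 live cells
Generation 1: 8 live cells
000000
000000
000100
001010
001100
000110
001000
Generation 2: 6 live cells
000000
000000
000100
001010
001000
000010
000100
Generation 3: 3 live cells
000000
000000
000100
001000
000000
000100
000000

Cell (3,2) at generation 3: 1 -> alive

Answer: alive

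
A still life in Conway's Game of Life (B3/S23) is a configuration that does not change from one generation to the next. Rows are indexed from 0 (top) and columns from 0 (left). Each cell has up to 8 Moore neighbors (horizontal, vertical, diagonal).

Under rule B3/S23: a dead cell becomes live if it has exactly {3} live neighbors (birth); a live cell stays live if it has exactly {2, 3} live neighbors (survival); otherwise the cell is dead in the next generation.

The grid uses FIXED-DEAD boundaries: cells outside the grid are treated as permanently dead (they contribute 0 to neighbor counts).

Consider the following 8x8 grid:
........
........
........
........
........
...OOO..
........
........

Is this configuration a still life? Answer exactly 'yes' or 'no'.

Answer: no

Derivation:
Compute generation 1 and compare to generation 0 (given above):
Generation 1:
........
........
........
........
....O...
....O...
....O...
........
Cell (4,4) differs: gen0=0 vs gen1=1 -> NOT a still life.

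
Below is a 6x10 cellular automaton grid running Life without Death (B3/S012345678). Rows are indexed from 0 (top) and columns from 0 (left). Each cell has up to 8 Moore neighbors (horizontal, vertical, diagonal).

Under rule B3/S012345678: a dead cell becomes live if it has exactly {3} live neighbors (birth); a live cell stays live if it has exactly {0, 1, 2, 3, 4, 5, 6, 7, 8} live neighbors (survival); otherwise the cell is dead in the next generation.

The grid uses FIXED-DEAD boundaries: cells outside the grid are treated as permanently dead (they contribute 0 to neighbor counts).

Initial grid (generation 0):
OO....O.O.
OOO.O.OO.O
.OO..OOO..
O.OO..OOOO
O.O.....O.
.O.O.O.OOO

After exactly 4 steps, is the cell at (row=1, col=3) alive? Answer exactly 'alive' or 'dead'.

Answer: alive

Derivation:
Simulating step by step:
Generation 0 (given above): 32 live cells
Generation 1: 40 live cells
OOO..OO.O.
OOOOO.OO.O
.OO.OOOO.O
O.OO.OOOOO
O.O.O...O.
.OOO.O.OOO
Generation 2: 42 live cells
OOO.OOO.O.
OOOOO.OO.O
.OO.OOOO.O
O.OO.OOOOO
O.O.O...O.
.OOOOO.OOO
Generation 3: 42 live cells
OOO.OOO.O.
OOOOO.OO.O
.OO.OOOO.O
O.OO.OOOOO
O.O.O...O.
.OOOOO.OOO
Generation 4: 42 live cells
OOO.OOO.O.
OOOOO.OO.O
.OO.OOOO.O
O.OO.OOOOO
O.O.O...O.
.OOOOO.OOO

Cell (1,3) at generation 4: 1 -> alive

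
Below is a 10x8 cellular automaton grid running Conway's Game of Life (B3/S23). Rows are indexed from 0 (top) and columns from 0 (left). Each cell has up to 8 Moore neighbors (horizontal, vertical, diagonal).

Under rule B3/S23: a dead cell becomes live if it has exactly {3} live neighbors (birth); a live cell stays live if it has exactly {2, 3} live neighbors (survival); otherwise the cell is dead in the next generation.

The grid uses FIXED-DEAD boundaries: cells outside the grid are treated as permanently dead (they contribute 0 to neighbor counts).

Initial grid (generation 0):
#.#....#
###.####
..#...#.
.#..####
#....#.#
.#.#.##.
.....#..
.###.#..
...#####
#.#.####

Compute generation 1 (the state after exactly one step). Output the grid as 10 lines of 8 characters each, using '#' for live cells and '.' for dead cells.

Simulating step by step:
Generation 0 (given above): 40 live cells
Generation 1: 26 live cells
(generation 1 grid is the final answer)

Answer: #.##.#.#
#.#..#.#
#.#.....
.#..#..#
###....#
.....#..
.#.#.#..
..##....
.......#
.......#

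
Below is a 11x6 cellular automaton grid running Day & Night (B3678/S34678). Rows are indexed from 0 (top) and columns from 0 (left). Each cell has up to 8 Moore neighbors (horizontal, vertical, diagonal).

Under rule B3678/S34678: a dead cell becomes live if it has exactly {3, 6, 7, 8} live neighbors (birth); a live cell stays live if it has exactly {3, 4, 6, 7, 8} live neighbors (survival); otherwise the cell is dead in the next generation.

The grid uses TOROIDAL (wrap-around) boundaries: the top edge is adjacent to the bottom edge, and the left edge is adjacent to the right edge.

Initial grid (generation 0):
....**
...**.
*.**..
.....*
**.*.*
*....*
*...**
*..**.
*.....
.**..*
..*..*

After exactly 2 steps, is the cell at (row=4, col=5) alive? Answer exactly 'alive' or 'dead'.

Answer: alive

Derivation:
Simulating step by step:
Generation 0 (given above): 26 live cells
Generation 1: 29 live cells
....**
..***.
...*.*
...*.*
.....*
*....*
**.***
**..**
*.***.
.*....
.*.*.*
Generation 2: 23 live cells
*....*
...*..
...**.
*.....
.....*
.*....
***..*
*..***
*.***.
.*...*
..*...

Cell (4,5) at generation 2: 1 -> alive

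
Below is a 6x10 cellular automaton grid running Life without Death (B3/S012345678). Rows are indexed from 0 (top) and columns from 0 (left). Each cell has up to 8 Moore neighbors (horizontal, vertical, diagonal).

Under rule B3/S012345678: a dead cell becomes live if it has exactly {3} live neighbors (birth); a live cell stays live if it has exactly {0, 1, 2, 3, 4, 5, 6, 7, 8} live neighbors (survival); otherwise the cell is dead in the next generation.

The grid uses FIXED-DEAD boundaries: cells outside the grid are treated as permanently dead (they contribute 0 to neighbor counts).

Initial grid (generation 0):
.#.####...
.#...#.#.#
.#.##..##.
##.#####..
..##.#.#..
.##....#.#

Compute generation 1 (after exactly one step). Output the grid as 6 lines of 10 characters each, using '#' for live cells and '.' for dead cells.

Simulating step by step:
Generation 0 (given above): 29 live cells
Generation 1: 35 live cells
(generation 1 grid is the final answer)

Answer: .######...
##...#.#.#
.#.##..##.
##.#####..
#.##.#.#..
.###..####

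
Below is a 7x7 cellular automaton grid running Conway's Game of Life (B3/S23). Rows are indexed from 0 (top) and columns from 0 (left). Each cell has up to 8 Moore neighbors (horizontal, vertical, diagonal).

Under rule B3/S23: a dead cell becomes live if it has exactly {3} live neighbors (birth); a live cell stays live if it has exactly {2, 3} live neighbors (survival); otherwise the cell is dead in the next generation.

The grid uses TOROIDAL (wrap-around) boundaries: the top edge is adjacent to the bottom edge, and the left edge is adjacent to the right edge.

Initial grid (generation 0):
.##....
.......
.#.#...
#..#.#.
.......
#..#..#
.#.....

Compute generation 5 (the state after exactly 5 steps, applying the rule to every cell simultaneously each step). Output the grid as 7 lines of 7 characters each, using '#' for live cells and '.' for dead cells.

Simulating step by step:
Generation 0 (given above): 11 live cells
Generation 1: 11 live cells
.##....
.#.....
..#.#..
..#.#..
#...#..
#......
.#.....
Generation 2: 17 live cells
###....
.#.#...
.##....
.#..##.
.#.#...
##.....
###....
Generation 3: 13 live cells
...#...
...#...
##.##..
##.##..
.#..#..
.......
......#
Generation 4: 9 live cells
.......
...#...
##.....
.....#.
#####..
.......
.......
Generation 5: 10 live cells
(generation 5 grid is the final answer)

Answer: .......
.......
.......
...##.#
.####..
.###...
.......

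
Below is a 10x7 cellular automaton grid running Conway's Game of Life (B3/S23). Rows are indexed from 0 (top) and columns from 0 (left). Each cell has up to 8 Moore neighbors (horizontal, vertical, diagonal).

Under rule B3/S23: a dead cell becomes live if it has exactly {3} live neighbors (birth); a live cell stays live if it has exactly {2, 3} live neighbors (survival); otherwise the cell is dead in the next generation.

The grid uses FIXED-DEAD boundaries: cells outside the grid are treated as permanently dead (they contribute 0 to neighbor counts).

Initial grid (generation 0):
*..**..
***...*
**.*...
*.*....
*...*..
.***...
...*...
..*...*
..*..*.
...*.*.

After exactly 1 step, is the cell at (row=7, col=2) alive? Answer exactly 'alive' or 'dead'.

Answer: alive

Derivation:
Simulating step by step:
Generation 0 (given above): 24 live cells
Generation 1: 23 live cells
*.**...
....*..
...*...
*.**...
*......
.****..
.*.*...
..**...
..*****
....*..

Cell (7,2) at generation 1: 1 -> alive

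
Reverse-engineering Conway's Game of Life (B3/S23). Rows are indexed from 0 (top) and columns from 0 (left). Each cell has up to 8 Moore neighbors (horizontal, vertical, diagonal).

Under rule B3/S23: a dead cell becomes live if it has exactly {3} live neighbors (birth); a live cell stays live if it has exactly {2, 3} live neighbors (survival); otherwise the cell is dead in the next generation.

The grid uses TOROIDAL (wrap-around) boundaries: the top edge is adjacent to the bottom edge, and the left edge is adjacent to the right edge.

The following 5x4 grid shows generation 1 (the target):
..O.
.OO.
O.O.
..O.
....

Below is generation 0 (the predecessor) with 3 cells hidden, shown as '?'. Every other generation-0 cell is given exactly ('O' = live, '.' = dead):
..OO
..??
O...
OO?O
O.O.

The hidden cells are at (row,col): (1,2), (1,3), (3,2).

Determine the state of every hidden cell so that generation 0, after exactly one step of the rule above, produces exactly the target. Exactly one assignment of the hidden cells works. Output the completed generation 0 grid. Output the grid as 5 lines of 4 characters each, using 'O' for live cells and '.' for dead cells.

Hidden generation-0 cells (in order): (1,2), (1,3), (3,2).
A hidden cell only influences target cells in its own 3x3 neighborhood. Try each of the 2^3 = 8 assignments, step the completed generation 0 forward once under B3/S23, and compare with the target:
  (1,2)=. (1,3)=. (3,2)=. -> step gives (0,1)='O' but target has '.' -> reject
  (1,2)=. (1,3)=. (3,2)=O -> step gives (0,1)='O' but target has '.' -> reject
  (1,2)=. (1,3)=O (3,2)=. -> step gives (0,0)='O' but target has '.' -> reject
  (1,2)=. (1,3)=O (3,2)=O -> step gives (0,0)='O' but target has '.' -> reject
  (1,2)=O (1,3)=. (3,2)=. -> step reproduces the target at every cell -> ACCEPT
  (1,2)=O (1,3)=. (3,2)=O -> step gives (2,2)='.' but target has 'O' -> reject
  (1,2)=O (1,3)=O (3,2)=. -> step gives (0,0)='O' but target has '.' -> reject
  (1,2)=O (1,3)=O (3,2)=O -> step gives (0,0)='O' but target has '.' -> reject
Unique solution: (1,2)=live, (1,3)=dead, (3,2)=dead.
Check: live-neighbor counts of every cell in the completed generation 0:
2434
2324
3434
4434
4546
Applying B3/S23 to generation 0 with these counts gives:
..O.
.OO.
O.O.
..O.
....
which matches the target exactly.

Answer: ..OO
..O.
O...
OO.O
O.O.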